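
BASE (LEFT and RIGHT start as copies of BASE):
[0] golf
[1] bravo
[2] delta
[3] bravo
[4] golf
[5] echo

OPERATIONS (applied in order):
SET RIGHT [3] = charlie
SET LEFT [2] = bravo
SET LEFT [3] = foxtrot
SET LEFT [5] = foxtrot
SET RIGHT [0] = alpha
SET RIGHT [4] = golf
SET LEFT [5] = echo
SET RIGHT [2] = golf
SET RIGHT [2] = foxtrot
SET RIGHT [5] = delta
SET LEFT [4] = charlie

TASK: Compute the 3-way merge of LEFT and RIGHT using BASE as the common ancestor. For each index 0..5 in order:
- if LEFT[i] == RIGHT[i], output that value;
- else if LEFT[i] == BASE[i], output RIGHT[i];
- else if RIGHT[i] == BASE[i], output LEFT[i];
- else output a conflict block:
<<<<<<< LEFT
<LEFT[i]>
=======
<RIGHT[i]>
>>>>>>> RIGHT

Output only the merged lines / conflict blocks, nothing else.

Final LEFT:  [golf, bravo, bravo, foxtrot, charlie, echo]
Final RIGHT: [alpha, bravo, foxtrot, charlie, golf, delta]
i=0: L=golf=BASE, R=alpha -> take RIGHT -> alpha
i=1: L=bravo R=bravo -> agree -> bravo
i=2: BASE=delta L=bravo R=foxtrot all differ -> CONFLICT
i=3: BASE=bravo L=foxtrot R=charlie all differ -> CONFLICT
i=4: L=charlie, R=golf=BASE -> take LEFT -> charlie
i=5: L=echo=BASE, R=delta -> take RIGHT -> delta

Answer: alpha
bravo
<<<<<<< LEFT
bravo
=======
foxtrot
>>>>>>> RIGHT
<<<<<<< LEFT
foxtrot
=======
charlie
>>>>>>> RIGHT
charlie
delta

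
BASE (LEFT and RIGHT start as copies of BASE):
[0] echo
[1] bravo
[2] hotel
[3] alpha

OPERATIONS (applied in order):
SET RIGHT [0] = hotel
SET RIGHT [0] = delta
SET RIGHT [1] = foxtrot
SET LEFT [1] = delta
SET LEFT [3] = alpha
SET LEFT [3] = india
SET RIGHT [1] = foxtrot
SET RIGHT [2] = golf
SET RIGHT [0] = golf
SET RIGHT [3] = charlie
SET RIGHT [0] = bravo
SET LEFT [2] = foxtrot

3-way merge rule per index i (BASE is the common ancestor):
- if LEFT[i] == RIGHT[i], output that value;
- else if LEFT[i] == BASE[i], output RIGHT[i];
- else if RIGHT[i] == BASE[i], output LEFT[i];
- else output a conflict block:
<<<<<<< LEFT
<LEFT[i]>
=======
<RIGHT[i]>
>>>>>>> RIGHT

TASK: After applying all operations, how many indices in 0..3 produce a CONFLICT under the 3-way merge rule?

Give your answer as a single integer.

Final LEFT:  [echo, delta, foxtrot, india]
Final RIGHT: [bravo, foxtrot, golf, charlie]
i=0: L=echo=BASE, R=bravo -> take RIGHT -> bravo
i=1: BASE=bravo L=delta R=foxtrot all differ -> CONFLICT
i=2: BASE=hotel L=foxtrot R=golf all differ -> CONFLICT
i=3: BASE=alpha L=india R=charlie all differ -> CONFLICT
Conflict count: 3

Answer: 3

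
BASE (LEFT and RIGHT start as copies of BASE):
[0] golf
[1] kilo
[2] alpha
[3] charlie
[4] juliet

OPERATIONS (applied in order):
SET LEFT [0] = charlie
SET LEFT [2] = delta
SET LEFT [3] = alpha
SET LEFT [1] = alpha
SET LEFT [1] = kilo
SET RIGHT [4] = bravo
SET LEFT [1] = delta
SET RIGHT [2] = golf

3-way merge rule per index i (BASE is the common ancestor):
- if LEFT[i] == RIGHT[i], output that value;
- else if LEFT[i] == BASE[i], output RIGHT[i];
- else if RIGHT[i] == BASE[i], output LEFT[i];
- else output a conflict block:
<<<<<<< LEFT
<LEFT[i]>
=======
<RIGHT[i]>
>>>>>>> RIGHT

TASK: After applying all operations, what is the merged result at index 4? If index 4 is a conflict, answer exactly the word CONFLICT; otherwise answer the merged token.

Answer: bravo

Derivation:
Final LEFT:  [charlie, delta, delta, alpha, juliet]
Final RIGHT: [golf, kilo, golf, charlie, bravo]
i=0: L=charlie, R=golf=BASE -> take LEFT -> charlie
i=1: L=delta, R=kilo=BASE -> take LEFT -> delta
i=2: BASE=alpha L=delta R=golf all differ -> CONFLICT
i=3: L=alpha, R=charlie=BASE -> take LEFT -> alpha
i=4: L=juliet=BASE, R=bravo -> take RIGHT -> bravo
Index 4 -> bravo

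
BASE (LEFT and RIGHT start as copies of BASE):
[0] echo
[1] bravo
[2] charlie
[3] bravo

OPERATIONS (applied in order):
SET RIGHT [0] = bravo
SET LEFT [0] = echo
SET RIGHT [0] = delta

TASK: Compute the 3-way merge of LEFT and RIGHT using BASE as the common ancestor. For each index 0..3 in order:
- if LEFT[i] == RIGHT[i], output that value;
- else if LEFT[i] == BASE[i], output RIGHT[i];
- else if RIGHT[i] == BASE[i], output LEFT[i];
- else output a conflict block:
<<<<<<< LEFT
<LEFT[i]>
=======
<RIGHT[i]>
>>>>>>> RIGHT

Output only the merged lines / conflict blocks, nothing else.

Final LEFT:  [echo, bravo, charlie, bravo]
Final RIGHT: [delta, bravo, charlie, bravo]
i=0: L=echo=BASE, R=delta -> take RIGHT -> delta
i=1: L=bravo R=bravo -> agree -> bravo
i=2: L=charlie R=charlie -> agree -> charlie
i=3: L=bravo R=bravo -> agree -> bravo

Answer: delta
bravo
charlie
bravo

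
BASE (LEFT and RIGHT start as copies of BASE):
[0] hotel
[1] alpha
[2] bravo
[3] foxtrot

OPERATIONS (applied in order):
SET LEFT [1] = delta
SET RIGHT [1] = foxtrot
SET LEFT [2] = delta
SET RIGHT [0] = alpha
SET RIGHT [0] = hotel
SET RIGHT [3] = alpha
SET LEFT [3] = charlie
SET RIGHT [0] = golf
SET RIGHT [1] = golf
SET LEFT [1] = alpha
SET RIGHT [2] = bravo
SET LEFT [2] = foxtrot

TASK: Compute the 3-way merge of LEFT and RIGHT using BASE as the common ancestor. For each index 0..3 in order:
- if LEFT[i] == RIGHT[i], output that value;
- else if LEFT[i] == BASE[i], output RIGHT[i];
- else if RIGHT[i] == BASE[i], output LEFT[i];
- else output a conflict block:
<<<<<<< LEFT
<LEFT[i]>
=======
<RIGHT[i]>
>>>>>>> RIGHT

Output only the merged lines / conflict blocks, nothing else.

Final LEFT:  [hotel, alpha, foxtrot, charlie]
Final RIGHT: [golf, golf, bravo, alpha]
i=0: L=hotel=BASE, R=golf -> take RIGHT -> golf
i=1: L=alpha=BASE, R=golf -> take RIGHT -> golf
i=2: L=foxtrot, R=bravo=BASE -> take LEFT -> foxtrot
i=3: BASE=foxtrot L=charlie R=alpha all differ -> CONFLICT

Answer: golf
golf
foxtrot
<<<<<<< LEFT
charlie
=======
alpha
>>>>>>> RIGHT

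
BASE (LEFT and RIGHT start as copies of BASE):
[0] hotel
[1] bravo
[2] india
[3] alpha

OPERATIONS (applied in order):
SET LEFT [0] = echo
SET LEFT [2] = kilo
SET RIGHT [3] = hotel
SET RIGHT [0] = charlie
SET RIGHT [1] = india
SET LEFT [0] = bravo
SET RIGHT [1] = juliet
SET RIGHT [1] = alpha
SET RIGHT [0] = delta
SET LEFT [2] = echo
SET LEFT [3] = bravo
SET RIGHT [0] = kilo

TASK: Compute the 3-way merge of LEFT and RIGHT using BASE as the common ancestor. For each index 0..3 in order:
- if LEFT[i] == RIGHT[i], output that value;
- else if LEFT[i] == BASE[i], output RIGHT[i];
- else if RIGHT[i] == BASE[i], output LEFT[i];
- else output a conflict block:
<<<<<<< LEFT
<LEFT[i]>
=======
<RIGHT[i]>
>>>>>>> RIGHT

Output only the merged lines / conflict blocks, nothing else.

Final LEFT:  [bravo, bravo, echo, bravo]
Final RIGHT: [kilo, alpha, india, hotel]
i=0: BASE=hotel L=bravo R=kilo all differ -> CONFLICT
i=1: L=bravo=BASE, R=alpha -> take RIGHT -> alpha
i=2: L=echo, R=india=BASE -> take LEFT -> echo
i=3: BASE=alpha L=bravo R=hotel all differ -> CONFLICT

Answer: <<<<<<< LEFT
bravo
=======
kilo
>>>>>>> RIGHT
alpha
echo
<<<<<<< LEFT
bravo
=======
hotel
>>>>>>> RIGHT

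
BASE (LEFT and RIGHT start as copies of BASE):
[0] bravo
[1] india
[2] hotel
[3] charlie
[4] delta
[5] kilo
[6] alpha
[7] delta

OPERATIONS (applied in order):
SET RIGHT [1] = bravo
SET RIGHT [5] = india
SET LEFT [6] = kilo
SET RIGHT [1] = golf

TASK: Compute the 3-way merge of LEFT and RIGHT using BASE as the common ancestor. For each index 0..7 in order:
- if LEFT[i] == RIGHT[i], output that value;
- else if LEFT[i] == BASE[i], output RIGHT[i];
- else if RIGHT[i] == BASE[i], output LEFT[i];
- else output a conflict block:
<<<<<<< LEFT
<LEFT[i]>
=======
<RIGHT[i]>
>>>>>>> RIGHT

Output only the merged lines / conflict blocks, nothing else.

Answer: bravo
golf
hotel
charlie
delta
india
kilo
delta

Derivation:
Final LEFT:  [bravo, india, hotel, charlie, delta, kilo, kilo, delta]
Final RIGHT: [bravo, golf, hotel, charlie, delta, india, alpha, delta]
i=0: L=bravo R=bravo -> agree -> bravo
i=1: L=india=BASE, R=golf -> take RIGHT -> golf
i=2: L=hotel R=hotel -> agree -> hotel
i=3: L=charlie R=charlie -> agree -> charlie
i=4: L=delta R=delta -> agree -> delta
i=5: L=kilo=BASE, R=india -> take RIGHT -> india
i=6: L=kilo, R=alpha=BASE -> take LEFT -> kilo
i=7: L=delta R=delta -> agree -> delta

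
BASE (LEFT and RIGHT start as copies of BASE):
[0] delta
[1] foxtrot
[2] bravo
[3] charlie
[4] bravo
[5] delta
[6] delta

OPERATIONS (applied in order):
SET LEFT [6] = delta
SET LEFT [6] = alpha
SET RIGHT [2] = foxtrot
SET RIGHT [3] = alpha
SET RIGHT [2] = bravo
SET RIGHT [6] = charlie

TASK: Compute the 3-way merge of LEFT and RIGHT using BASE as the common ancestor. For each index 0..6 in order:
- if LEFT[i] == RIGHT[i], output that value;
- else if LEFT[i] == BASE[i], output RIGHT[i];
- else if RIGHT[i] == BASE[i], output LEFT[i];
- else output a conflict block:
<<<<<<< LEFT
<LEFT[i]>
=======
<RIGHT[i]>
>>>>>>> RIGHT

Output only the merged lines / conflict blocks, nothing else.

Final LEFT:  [delta, foxtrot, bravo, charlie, bravo, delta, alpha]
Final RIGHT: [delta, foxtrot, bravo, alpha, bravo, delta, charlie]
i=0: L=delta R=delta -> agree -> delta
i=1: L=foxtrot R=foxtrot -> agree -> foxtrot
i=2: L=bravo R=bravo -> agree -> bravo
i=3: L=charlie=BASE, R=alpha -> take RIGHT -> alpha
i=4: L=bravo R=bravo -> agree -> bravo
i=5: L=delta R=delta -> agree -> delta
i=6: BASE=delta L=alpha R=charlie all differ -> CONFLICT

Answer: delta
foxtrot
bravo
alpha
bravo
delta
<<<<<<< LEFT
alpha
=======
charlie
>>>>>>> RIGHT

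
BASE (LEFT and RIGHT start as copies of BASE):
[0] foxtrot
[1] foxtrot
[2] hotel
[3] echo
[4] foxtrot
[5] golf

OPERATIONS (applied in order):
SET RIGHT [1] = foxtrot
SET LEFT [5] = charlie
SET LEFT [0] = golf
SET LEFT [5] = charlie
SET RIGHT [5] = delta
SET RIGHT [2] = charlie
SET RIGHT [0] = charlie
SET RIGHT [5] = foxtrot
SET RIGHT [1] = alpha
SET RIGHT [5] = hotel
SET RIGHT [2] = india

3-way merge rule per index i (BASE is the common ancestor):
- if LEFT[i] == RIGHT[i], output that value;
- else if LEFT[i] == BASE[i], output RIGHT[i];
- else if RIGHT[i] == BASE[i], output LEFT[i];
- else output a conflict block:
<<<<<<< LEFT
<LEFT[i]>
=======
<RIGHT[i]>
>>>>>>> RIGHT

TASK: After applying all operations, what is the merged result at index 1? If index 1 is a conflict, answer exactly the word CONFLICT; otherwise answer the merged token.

Answer: alpha

Derivation:
Final LEFT:  [golf, foxtrot, hotel, echo, foxtrot, charlie]
Final RIGHT: [charlie, alpha, india, echo, foxtrot, hotel]
i=0: BASE=foxtrot L=golf R=charlie all differ -> CONFLICT
i=1: L=foxtrot=BASE, R=alpha -> take RIGHT -> alpha
i=2: L=hotel=BASE, R=india -> take RIGHT -> india
i=3: L=echo R=echo -> agree -> echo
i=4: L=foxtrot R=foxtrot -> agree -> foxtrot
i=5: BASE=golf L=charlie R=hotel all differ -> CONFLICT
Index 1 -> alpha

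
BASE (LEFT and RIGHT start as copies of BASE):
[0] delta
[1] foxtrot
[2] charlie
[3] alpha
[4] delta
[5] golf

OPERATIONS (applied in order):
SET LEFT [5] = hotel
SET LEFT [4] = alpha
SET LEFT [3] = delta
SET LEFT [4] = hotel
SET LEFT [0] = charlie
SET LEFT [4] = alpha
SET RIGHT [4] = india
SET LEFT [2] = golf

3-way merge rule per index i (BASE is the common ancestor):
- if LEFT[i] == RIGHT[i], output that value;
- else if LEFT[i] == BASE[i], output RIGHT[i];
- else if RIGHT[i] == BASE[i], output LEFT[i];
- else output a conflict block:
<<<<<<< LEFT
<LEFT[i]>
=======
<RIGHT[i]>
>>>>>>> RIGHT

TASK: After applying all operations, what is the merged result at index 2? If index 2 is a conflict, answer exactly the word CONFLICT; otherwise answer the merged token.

Final LEFT:  [charlie, foxtrot, golf, delta, alpha, hotel]
Final RIGHT: [delta, foxtrot, charlie, alpha, india, golf]
i=0: L=charlie, R=delta=BASE -> take LEFT -> charlie
i=1: L=foxtrot R=foxtrot -> agree -> foxtrot
i=2: L=golf, R=charlie=BASE -> take LEFT -> golf
i=3: L=delta, R=alpha=BASE -> take LEFT -> delta
i=4: BASE=delta L=alpha R=india all differ -> CONFLICT
i=5: L=hotel, R=golf=BASE -> take LEFT -> hotel
Index 2 -> golf

Answer: golf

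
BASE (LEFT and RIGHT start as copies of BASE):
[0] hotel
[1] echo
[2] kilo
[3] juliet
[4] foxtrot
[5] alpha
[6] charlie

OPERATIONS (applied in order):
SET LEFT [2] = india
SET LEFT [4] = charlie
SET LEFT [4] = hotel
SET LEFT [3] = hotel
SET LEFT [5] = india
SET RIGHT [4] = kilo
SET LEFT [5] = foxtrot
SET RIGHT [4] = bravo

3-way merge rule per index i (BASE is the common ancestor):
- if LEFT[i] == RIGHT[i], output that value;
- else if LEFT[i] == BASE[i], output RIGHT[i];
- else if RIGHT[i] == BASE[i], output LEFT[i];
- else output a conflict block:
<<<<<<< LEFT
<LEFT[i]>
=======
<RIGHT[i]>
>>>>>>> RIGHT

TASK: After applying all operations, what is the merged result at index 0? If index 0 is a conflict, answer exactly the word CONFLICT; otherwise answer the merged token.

Final LEFT:  [hotel, echo, india, hotel, hotel, foxtrot, charlie]
Final RIGHT: [hotel, echo, kilo, juliet, bravo, alpha, charlie]
i=0: L=hotel R=hotel -> agree -> hotel
i=1: L=echo R=echo -> agree -> echo
i=2: L=india, R=kilo=BASE -> take LEFT -> india
i=3: L=hotel, R=juliet=BASE -> take LEFT -> hotel
i=4: BASE=foxtrot L=hotel R=bravo all differ -> CONFLICT
i=5: L=foxtrot, R=alpha=BASE -> take LEFT -> foxtrot
i=6: L=charlie R=charlie -> agree -> charlie
Index 0 -> hotel

Answer: hotel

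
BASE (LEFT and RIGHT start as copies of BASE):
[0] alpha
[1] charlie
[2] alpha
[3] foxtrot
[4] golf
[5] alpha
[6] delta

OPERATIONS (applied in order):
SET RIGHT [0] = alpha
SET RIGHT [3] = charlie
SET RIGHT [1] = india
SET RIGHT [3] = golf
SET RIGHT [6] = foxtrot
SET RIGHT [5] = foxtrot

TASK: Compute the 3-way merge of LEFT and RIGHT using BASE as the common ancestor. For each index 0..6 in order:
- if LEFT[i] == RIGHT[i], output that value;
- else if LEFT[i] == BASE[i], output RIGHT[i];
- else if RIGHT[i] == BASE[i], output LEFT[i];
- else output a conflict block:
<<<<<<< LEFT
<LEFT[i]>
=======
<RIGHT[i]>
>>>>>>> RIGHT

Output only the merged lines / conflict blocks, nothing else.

Final LEFT:  [alpha, charlie, alpha, foxtrot, golf, alpha, delta]
Final RIGHT: [alpha, india, alpha, golf, golf, foxtrot, foxtrot]
i=0: L=alpha R=alpha -> agree -> alpha
i=1: L=charlie=BASE, R=india -> take RIGHT -> india
i=2: L=alpha R=alpha -> agree -> alpha
i=3: L=foxtrot=BASE, R=golf -> take RIGHT -> golf
i=4: L=golf R=golf -> agree -> golf
i=5: L=alpha=BASE, R=foxtrot -> take RIGHT -> foxtrot
i=6: L=delta=BASE, R=foxtrot -> take RIGHT -> foxtrot

Answer: alpha
india
alpha
golf
golf
foxtrot
foxtrot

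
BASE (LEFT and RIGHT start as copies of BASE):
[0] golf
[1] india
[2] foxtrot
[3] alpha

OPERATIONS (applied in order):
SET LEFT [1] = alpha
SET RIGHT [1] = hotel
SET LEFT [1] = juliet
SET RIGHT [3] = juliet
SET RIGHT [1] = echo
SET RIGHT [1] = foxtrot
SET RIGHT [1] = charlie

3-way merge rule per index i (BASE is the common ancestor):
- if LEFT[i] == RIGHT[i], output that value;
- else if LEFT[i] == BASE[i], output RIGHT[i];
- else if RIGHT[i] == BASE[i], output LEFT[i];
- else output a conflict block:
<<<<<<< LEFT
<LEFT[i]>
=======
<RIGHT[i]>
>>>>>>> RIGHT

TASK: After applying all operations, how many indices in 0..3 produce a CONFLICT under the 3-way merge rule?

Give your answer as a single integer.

Final LEFT:  [golf, juliet, foxtrot, alpha]
Final RIGHT: [golf, charlie, foxtrot, juliet]
i=0: L=golf R=golf -> agree -> golf
i=1: BASE=india L=juliet R=charlie all differ -> CONFLICT
i=2: L=foxtrot R=foxtrot -> agree -> foxtrot
i=3: L=alpha=BASE, R=juliet -> take RIGHT -> juliet
Conflict count: 1

Answer: 1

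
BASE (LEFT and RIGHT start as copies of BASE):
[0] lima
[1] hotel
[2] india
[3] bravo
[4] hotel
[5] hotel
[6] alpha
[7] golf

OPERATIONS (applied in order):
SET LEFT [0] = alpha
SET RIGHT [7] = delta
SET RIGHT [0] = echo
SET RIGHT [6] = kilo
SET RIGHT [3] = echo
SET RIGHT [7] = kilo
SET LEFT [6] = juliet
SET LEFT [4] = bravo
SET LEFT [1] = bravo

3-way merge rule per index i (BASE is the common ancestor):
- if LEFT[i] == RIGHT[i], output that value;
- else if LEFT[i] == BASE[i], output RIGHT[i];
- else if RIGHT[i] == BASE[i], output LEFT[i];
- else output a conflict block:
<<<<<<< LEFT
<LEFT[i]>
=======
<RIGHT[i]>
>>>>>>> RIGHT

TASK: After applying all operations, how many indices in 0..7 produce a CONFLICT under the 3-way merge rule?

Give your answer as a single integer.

Final LEFT:  [alpha, bravo, india, bravo, bravo, hotel, juliet, golf]
Final RIGHT: [echo, hotel, india, echo, hotel, hotel, kilo, kilo]
i=0: BASE=lima L=alpha R=echo all differ -> CONFLICT
i=1: L=bravo, R=hotel=BASE -> take LEFT -> bravo
i=2: L=india R=india -> agree -> india
i=3: L=bravo=BASE, R=echo -> take RIGHT -> echo
i=4: L=bravo, R=hotel=BASE -> take LEFT -> bravo
i=5: L=hotel R=hotel -> agree -> hotel
i=6: BASE=alpha L=juliet R=kilo all differ -> CONFLICT
i=7: L=golf=BASE, R=kilo -> take RIGHT -> kilo
Conflict count: 2

Answer: 2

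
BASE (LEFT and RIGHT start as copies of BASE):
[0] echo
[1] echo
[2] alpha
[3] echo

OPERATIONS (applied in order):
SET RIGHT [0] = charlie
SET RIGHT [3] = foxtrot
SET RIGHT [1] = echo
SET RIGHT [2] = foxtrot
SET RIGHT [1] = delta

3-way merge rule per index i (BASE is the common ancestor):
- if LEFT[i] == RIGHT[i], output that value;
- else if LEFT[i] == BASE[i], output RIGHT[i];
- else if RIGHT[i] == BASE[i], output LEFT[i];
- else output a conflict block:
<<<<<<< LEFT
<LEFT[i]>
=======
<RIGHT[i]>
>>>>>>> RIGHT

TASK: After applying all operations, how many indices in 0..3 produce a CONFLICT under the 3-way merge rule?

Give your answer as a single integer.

Final LEFT:  [echo, echo, alpha, echo]
Final RIGHT: [charlie, delta, foxtrot, foxtrot]
i=0: L=echo=BASE, R=charlie -> take RIGHT -> charlie
i=1: L=echo=BASE, R=delta -> take RIGHT -> delta
i=2: L=alpha=BASE, R=foxtrot -> take RIGHT -> foxtrot
i=3: L=echo=BASE, R=foxtrot -> take RIGHT -> foxtrot
Conflict count: 0

Answer: 0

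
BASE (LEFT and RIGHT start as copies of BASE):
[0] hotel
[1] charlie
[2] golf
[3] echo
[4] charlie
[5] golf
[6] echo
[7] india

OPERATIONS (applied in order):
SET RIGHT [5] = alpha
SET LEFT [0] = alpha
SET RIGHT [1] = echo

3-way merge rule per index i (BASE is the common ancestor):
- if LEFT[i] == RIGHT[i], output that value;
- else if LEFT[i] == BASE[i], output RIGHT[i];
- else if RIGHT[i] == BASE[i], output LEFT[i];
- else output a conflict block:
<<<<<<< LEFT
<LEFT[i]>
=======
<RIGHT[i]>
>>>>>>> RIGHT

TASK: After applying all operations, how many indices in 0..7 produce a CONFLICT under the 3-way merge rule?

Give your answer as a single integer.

Answer: 0

Derivation:
Final LEFT:  [alpha, charlie, golf, echo, charlie, golf, echo, india]
Final RIGHT: [hotel, echo, golf, echo, charlie, alpha, echo, india]
i=0: L=alpha, R=hotel=BASE -> take LEFT -> alpha
i=1: L=charlie=BASE, R=echo -> take RIGHT -> echo
i=2: L=golf R=golf -> agree -> golf
i=3: L=echo R=echo -> agree -> echo
i=4: L=charlie R=charlie -> agree -> charlie
i=5: L=golf=BASE, R=alpha -> take RIGHT -> alpha
i=6: L=echo R=echo -> agree -> echo
i=7: L=india R=india -> agree -> india
Conflict count: 0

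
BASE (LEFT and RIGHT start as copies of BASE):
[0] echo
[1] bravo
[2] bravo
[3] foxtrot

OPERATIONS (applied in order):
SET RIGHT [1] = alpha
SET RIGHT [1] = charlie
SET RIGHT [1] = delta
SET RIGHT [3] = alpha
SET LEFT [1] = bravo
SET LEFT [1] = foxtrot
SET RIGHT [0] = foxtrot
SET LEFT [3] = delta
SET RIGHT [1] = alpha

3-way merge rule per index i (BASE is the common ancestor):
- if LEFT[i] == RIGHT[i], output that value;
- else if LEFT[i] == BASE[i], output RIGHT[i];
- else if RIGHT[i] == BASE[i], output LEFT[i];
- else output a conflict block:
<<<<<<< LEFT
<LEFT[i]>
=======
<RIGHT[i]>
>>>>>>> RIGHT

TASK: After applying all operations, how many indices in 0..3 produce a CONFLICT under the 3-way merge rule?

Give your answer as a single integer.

Final LEFT:  [echo, foxtrot, bravo, delta]
Final RIGHT: [foxtrot, alpha, bravo, alpha]
i=0: L=echo=BASE, R=foxtrot -> take RIGHT -> foxtrot
i=1: BASE=bravo L=foxtrot R=alpha all differ -> CONFLICT
i=2: L=bravo R=bravo -> agree -> bravo
i=3: BASE=foxtrot L=delta R=alpha all differ -> CONFLICT
Conflict count: 2

Answer: 2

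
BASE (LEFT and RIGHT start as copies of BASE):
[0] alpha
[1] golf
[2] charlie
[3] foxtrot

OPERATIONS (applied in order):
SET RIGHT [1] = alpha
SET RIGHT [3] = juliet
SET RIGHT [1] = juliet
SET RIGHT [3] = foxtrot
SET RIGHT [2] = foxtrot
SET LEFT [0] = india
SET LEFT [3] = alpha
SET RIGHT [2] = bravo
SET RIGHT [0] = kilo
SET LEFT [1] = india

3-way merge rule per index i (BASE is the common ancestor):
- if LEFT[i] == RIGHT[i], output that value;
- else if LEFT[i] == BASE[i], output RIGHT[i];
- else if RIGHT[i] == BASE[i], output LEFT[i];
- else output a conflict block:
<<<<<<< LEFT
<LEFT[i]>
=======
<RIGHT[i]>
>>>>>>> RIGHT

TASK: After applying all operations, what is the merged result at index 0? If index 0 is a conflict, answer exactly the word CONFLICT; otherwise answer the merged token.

Answer: CONFLICT

Derivation:
Final LEFT:  [india, india, charlie, alpha]
Final RIGHT: [kilo, juliet, bravo, foxtrot]
i=0: BASE=alpha L=india R=kilo all differ -> CONFLICT
i=1: BASE=golf L=india R=juliet all differ -> CONFLICT
i=2: L=charlie=BASE, R=bravo -> take RIGHT -> bravo
i=3: L=alpha, R=foxtrot=BASE -> take LEFT -> alpha
Index 0 -> CONFLICT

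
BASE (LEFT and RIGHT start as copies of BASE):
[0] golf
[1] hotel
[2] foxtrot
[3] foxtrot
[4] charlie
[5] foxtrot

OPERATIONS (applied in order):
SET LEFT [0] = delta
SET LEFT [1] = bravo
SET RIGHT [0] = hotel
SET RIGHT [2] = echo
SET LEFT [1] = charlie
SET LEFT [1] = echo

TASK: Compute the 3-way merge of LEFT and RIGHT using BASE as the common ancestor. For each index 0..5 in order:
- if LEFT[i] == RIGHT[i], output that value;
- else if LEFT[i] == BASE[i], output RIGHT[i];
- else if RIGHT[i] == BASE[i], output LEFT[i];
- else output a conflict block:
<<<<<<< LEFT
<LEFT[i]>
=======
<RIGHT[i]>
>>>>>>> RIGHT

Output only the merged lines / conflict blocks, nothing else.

Answer: <<<<<<< LEFT
delta
=======
hotel
>>>>>>> RIGHT
echo
echo
foxtrot
charlie
foxtrot

Derivation:
Final LEFT:  [delta, echo, foxtrot, foxtrot, charlie, foxtrot]
Final RIGHT: [hotel, hotel, echo, foxtrot, charlie, foxtrot]
i=0: BASE=golf L=delta R=hotel all differ -> CONFLICT
i=1: L=echo, R=hotel=BASE -> take LEFT -> echo
i=2: L=foxtrot=BASE, R=echo -> take RIGHT -> echo
i=3: L=foxtrot R=foxtrot -> agree -> foxtrot
i=4: L=charlie R=charlie -> agree -> charlie
i=5: L=foxtrot R=foxtrot -> agree -> foxtrot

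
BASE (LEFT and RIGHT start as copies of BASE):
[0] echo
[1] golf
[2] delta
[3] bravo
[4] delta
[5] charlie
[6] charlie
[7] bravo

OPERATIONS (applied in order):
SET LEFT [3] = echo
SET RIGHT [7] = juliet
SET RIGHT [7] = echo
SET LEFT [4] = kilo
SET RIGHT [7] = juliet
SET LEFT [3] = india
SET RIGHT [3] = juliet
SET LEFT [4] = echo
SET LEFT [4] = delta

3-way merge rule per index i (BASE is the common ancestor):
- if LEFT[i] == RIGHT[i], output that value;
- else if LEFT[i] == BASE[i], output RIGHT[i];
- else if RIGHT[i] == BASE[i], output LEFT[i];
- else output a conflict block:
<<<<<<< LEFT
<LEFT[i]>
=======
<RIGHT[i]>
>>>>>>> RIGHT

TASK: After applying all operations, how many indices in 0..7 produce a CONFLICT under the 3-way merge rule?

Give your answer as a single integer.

Answer: 1

Derivation:
Final LEFT:  [echo, golf, delta, india, delta, charlie, charlie, bravo]
Final RIGHT: [echo, golf, delta, juliet, delta, charlie, charlie, juliet]
i=0: L=echo R=echo -> agree -> echo
i=1: L=golf R=golf -> agree -> golf
i=2: L=delta R=delta -> agree -> delta
i=3: BASE=bravo L=india R=juliet all differ -> CONFLICT
i=4: L=delta R=delta -> agree -> delta
i=5: L=charlie R=charlie -> agree -> charlie
i=6: L=charlie R=charlie -> agree -> charlie
i=7: L=bravo=BASE, R=juliet -> take RIGHT -> juliet
Conflict count: 1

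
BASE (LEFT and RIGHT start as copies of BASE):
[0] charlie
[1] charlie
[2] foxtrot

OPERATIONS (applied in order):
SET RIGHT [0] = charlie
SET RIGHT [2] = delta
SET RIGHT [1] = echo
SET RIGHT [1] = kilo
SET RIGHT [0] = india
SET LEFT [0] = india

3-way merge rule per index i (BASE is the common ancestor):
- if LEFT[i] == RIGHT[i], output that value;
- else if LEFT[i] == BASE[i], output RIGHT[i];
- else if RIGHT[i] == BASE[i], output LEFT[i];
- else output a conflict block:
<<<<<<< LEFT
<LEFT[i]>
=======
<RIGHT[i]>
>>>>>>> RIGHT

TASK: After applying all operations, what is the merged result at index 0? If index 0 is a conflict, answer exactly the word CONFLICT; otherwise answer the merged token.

Final LEFT:  [india, charlie, foxtrot]
Final RIGHT: [india, kilo, delta]
i=0: L=india R=india -> agree -> india
i=1: L=charlie=BASE, R=kilo -> take RIGHT -> kilo
i=2: L=foxtrot=BASE, R=delta -> take RIGHT -> delta
Index 0 -> india

Answer: india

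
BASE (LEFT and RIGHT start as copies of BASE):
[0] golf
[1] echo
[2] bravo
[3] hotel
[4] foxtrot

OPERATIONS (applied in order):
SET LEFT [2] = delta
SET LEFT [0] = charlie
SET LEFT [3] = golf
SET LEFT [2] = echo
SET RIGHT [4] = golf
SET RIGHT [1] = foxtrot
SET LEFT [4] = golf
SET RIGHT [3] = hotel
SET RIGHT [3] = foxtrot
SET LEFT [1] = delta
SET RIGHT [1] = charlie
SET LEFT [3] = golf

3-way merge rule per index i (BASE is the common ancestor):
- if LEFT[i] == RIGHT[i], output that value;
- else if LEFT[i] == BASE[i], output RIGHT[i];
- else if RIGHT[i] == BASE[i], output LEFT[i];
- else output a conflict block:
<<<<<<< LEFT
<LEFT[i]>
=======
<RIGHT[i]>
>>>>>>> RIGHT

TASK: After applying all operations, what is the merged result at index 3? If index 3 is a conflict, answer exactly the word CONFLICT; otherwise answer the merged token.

Final LEFT:  [charlie, delta, echo, golf, golf]
Final RIGHT: [golf, charlie, bravo, foxtrot, golf]
i=0: L=charlie, R=golf=BASE -> take LEFT -> charlie
i=1: BASE=echo L=delta R=charlie all differ -> CONFLICT
i=2: L=echo, R=bravo=BASE -> take LEFT -> echo
i=3: BASE=hotel L=golf R=foxtrot all differ -> CONFLICT
i=4: L=golf R=golf -> agree -> golf
Index 3 -> CONFLICT

Answer: CONFLICT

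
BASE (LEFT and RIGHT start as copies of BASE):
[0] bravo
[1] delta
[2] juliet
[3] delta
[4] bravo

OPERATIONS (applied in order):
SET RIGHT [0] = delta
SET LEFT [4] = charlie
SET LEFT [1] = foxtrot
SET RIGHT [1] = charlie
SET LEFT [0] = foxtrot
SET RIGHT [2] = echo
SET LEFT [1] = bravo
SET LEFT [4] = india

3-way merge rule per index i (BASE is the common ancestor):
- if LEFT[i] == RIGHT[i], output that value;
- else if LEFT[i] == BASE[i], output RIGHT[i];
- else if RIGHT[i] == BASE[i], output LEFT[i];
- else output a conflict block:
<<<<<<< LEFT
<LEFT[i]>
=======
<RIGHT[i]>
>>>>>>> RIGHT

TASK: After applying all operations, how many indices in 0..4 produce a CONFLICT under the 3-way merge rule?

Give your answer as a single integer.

Final LEFT:  [foxtrot, bravo, juliet, delta, india]
Final RIGHT: [delta, charlie, echo, delta, bravo]
i=0: BASE=bravo L=foxtrot R=delta all differ -> CONFLICT
i=1: BASE=delta L=bravo R=charlie all differ -> CONFLICT
i=2: L=juliet=BASE, R=echo -> take RIGHT -> echo
i=3: L=delta R=delta -> agree -> delta
i=4: L=india, R=bravo=BASE -> take LEFT -> india
Conflict count: 2

Answer: 2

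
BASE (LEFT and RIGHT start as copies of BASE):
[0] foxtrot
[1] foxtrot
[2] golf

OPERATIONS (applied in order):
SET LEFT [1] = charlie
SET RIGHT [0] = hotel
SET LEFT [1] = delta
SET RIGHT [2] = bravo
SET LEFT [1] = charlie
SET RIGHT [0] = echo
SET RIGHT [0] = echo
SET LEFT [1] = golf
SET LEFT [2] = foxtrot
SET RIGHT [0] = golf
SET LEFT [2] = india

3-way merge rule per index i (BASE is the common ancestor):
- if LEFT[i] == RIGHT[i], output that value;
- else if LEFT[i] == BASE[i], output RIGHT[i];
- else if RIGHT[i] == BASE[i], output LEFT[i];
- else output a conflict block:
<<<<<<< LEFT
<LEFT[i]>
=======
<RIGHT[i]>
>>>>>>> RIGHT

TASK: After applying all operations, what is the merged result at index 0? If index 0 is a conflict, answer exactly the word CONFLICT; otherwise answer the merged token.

Final LEFT:  [foxtrot, golf, india]
Final RIGHT: [golf, foxtrot, bravo]
i=0: L=foxtrot=BASE, R=golf -> take RIGHT -> golf
i=1: L=golf, R=foxtrot=BASE -> take LEFT -> golf
i=2: BASE=golf L=india R=bravo all differ -> CONFLICT
Index 0 -> golf

Answer: golf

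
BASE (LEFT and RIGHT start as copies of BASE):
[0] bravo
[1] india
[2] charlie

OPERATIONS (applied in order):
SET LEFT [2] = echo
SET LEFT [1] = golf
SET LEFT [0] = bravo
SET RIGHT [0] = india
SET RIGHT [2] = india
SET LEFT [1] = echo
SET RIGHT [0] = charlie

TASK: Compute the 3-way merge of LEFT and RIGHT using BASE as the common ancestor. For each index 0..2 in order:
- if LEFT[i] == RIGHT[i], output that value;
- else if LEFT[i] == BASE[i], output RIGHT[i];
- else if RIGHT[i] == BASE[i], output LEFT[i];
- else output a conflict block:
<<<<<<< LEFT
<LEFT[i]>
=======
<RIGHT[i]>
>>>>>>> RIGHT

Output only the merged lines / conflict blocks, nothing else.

Final LEFT:  [bravo, echo, echo]
Final RIGHT: [charlie, india, india]
i=0: L=bravo=BASE, R=charlie -> take RIGHT -> charlie
i=1: L=echo, R=india=BASE -> take LEFT -> echo
i=2: BASE=charlie L=echo R=india all differ -> CONFLICT

Answer: charlie
echo
<<<<<<< LEFT
echo
=======
india
>>>>>>> RIGHT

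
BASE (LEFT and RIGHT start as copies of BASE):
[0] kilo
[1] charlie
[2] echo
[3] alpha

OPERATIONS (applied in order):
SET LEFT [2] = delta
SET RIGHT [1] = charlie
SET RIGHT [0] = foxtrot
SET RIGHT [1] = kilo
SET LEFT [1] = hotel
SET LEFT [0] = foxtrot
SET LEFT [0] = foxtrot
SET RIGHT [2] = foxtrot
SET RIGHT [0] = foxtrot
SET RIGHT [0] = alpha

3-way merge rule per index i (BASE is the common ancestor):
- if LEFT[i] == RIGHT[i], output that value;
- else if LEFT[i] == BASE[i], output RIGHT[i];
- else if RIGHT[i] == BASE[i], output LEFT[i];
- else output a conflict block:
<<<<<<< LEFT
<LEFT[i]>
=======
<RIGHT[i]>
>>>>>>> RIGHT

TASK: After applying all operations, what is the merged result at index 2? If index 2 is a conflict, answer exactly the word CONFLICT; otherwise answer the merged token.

Answer: CONFLICT

Derivation:
Final LEFT:  [foxtrot, hotel, delta, alpha]
Final RIGHT: [alpha, kilo, foxtrot, alpha]
i=0: BASE=kilo L=foxtrot R=alpha all differ -> CONFLICT
i=1: BASE=charlie L=hotel R=kilo all differ -> CONFLICT
i=2: BASE=echo L=delta R=foxtrot all differ -> CONFLICT
i=3: L=alpha R=alpha -> agree -> alpha
Index 2 -> CONFLICT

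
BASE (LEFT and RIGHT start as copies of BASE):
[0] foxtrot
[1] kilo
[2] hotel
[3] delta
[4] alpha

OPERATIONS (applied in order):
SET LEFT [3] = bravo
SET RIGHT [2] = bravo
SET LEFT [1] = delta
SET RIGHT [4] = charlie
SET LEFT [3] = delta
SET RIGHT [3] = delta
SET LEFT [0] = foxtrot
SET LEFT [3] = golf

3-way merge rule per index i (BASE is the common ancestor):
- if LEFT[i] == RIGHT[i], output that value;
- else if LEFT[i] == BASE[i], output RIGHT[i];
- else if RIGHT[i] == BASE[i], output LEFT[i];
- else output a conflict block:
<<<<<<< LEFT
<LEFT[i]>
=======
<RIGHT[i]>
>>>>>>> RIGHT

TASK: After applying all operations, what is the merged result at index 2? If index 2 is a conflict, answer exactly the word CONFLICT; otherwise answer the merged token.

Final LEFT:  [foxtrot, delta, hotel, golf, alpha]
Final RIGHT: [foxtrot, kilo, bravo, delta, charlie]
i=0: L=foxtrot R=foxtrot -> agree -> foxtrot
i=1: L=delta, R=kilo=BASE -> take LEFT -> delta
i=2: L=hotel=BASE, R=bravo -> take RIGHT -> bravo
i=3: L=golf, R=delta=BASE -> take LEFT -> golf
i=4: L=alpha=BASE, R=charlie -> take RIGHT -> charlie
Index 2 -> bravo

Answer: bravo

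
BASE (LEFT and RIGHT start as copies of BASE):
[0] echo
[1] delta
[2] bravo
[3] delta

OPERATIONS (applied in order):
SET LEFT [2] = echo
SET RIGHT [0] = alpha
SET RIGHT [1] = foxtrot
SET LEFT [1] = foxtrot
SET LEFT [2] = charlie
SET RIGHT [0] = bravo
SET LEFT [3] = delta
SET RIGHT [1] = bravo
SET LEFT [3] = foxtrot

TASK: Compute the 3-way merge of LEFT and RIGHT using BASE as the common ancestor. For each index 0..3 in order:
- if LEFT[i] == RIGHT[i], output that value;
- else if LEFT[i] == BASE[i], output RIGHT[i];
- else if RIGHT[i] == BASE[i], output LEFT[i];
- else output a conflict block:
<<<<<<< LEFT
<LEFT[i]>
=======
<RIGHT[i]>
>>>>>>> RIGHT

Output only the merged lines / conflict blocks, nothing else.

Final LEFT:  [echo, foxtrot, charlie, foxtrot]
Final RIGHT: [bravo, bravo, bravo, delta]
i=0: L=echo=BASE, R=bravo -> take RIGHT -> bravo
i=1: BASE=delta L=foxtrot R=bravo all differ -> CONFLICT
i=2: L=charlie, R=bravo=BASE -> take LEFT -> charlie
i=3: L=foxtrot, R=delta=BASE -> take LEFT -> foxtrot

Answer: bravo
<<<<<<< LEFT
foxtrot
=======
bravo
>>>>>>> RIGHT
charlie
foxtrot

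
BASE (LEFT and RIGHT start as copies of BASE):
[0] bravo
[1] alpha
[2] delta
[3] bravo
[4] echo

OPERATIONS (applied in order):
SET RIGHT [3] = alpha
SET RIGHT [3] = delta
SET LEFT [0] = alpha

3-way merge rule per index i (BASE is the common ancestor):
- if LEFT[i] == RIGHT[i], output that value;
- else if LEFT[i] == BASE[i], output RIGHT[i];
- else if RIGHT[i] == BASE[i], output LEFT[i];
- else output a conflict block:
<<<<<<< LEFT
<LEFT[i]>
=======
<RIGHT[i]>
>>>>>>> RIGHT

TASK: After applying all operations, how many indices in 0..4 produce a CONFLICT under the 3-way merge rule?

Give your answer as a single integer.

Final LEFT:  [alpha, alpha, delta, bravo, echo]
Final RIGHT: [bravo, alpha, delta, delta, echo]
i=0: L=alpha, R=bravo=BASE -> take LEFT -> alpha
i=1: L=alpha R=alpha -> agree -> alpha
i=2: L=delta R=delta -> agree -> delta
i=3: L=bravo=BASE, R=delta -> take RIGHT -> delta
i=4: L=echo R=echo -> agree -> echo
Conflict count: 0

Answer: 0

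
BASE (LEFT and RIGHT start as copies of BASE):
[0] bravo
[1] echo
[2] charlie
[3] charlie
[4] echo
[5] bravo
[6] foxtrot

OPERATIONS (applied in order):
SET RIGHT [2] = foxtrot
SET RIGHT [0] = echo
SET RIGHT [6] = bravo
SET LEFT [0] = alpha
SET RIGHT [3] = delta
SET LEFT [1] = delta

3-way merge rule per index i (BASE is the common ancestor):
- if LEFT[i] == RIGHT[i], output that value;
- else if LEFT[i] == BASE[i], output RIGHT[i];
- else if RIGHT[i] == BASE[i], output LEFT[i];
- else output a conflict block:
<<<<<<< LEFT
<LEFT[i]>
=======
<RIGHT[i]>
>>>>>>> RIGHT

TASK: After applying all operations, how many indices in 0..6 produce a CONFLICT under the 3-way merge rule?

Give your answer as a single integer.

Final LEFT:  [alpha, delta, charlie, charlie, echo, bravo, foxtrot]
Final RIGHT: [echo, echo, foxtrot, delta, echo, bravo, bravo]
i=0: BASE=bravo L=alpha R=echo all differ -> CONFLICT
i=1: L=delta, R=echo=BASE -> take LEFT -> delta
i=2: L=charlie=BASE, R=foxtrot -> take RIGHT -> foxtrot
i=3: L=charlie=BASE, R=delta -> take RIGHT -> delta
i=4: L=echo R=echo -> agree -> echo
i=5: L=bravo R=bravo -> agree -> bravo
i=6: L=foxtrot=BASE, R=bravo -> take RIGHT -> bravo
Conflict count: 1

Answer: 1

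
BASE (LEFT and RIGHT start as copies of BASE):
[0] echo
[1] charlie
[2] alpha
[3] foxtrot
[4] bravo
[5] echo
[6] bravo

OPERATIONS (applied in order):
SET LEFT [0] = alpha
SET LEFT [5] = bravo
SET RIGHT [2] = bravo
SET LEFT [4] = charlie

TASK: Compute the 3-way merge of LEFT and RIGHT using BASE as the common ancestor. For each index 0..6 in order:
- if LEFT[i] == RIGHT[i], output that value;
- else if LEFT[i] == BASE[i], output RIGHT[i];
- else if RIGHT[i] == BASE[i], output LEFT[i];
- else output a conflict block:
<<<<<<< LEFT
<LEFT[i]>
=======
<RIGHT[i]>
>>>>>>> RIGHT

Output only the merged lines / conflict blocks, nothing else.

Final LEFT:  [alpha, charlie, alpha, foxtrot, charlie, bravo, bravo]
Final RIGHT: [echo, charlie, bravo, foxtrot, bravo, echo, bravo]
i=0: L=alpha, R=echo=BASE -> take LEFT -> alpha
i=1: L=charlie R=charlie -> agree -> charlie
i=2: L=alpha=BASE, R=bravo -> take RIGHT -> bravo
i=3: L=foxtrot R=foxtrot -> agree -> foxtrot
i=4: L=charlie, R=bravo=BASE -> take LEFT -> charlie
i=5: L=bravo, R=echo=BASE -> take LEFT -> bravo
i=6: L=bravo R=bravo -> agree -> bravo

Answer: alpha
charlie
bravo
foxtrot
charlie
bravo
bravo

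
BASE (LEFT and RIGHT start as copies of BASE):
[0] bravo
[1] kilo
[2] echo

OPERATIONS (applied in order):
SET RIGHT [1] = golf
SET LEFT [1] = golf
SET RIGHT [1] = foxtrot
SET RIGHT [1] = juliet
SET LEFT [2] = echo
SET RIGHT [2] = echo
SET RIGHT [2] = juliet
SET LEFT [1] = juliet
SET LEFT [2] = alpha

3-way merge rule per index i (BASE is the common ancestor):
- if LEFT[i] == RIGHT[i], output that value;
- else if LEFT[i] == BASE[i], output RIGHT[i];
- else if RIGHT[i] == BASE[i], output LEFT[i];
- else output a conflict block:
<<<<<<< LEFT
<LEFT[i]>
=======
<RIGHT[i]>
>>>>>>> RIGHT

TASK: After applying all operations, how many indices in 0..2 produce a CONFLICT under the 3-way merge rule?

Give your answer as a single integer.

Answer: 1

Derivation:
Final LEFT:  [bravo, juliet, alpha]
Final RIGHT: [bravo, juliet, juliet]
i=0: L=bravo R=bravo -> agree -> bravo
i=1: L=juliet R=juliet -> agree -> juliet
i=2: BASE=echo L=alpha R=juliet all differ -> CONFLICT
Conflict count: 1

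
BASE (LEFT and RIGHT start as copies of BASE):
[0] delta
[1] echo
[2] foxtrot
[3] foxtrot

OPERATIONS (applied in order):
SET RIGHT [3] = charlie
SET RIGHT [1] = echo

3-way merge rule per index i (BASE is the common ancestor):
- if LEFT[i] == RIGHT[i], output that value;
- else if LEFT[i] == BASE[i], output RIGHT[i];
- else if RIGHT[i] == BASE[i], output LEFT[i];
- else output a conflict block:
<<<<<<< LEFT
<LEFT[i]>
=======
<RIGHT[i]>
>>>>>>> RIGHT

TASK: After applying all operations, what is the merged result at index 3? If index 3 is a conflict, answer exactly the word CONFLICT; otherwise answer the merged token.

Final LEFT:  [delta, echo, foxtrot, foxtrot]
Final RIGHT: [delta, echo, foxtrot, charlie]
i=0: L=delta R=delta -> agree -> delta
i=1: L=echo R=echo -> agree -> echo
i=2: L=foxtrot R=foxtrot -> agree -> foxtrot
i=3: L=foxtrot=BASE, R=charlie -> take RIGHT -> charlie
Index 3 -> charlie

Answer: charlie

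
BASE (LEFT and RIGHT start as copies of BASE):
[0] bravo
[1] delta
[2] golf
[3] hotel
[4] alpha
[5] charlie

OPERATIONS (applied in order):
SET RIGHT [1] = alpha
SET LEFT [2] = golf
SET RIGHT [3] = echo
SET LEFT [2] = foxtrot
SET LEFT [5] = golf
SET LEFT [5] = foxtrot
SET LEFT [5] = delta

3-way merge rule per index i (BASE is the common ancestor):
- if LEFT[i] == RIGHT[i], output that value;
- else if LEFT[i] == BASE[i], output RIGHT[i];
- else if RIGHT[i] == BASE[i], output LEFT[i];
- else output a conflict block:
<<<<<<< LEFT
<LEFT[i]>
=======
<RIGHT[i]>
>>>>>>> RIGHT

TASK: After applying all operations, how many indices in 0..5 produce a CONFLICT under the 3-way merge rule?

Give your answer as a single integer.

Answer: 0

Derivation:
Final LEFT:  [bravo, delta, foxtrot, hotel, alpha, delta]
Final RIGHT: [bravo, alpha, golf, echo, alpha, charlie]
i=0: L=bravo R=bravo -> agree -> bravo
i=1: L=delta=BASE, R=alpha -> take RIGHT -> alpha
i=2: L=foxtrot, R=golf=BASE -> take LEFT -> foxtrot
i=3: L=hotel=BASE, R=echo -> take RIGHT -> echo
i=4: L=alpha R=alpha -> agree -> alpha
i=5: L=delta, R=charlie=BASE -> take LEFT -> delta
Conflict count: 0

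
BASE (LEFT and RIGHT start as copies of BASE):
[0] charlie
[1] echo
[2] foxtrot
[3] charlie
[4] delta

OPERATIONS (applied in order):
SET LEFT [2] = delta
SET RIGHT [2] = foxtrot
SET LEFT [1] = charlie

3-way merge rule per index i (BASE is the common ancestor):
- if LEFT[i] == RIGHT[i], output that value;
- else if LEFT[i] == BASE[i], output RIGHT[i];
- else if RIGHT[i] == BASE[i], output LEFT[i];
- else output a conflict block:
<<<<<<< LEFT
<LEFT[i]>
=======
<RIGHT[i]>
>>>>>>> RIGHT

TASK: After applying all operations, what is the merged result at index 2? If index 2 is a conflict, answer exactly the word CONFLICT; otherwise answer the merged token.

Answer: delta

Derivation:
Final LEFT:  [charlie, charlie, delta, charlie, delta]
Final RIGHT: [charlie, echo, foxtrot, charlie, delta]
i=0: L=charlie R=charlie -> agree -> charlie
i=1: L=charlie, R=echo=BASE -> take LEFT -> charlie
i=2: L=delta, R=foxtrot=BASE -> take LEFT -> delta
i=3: L=charlie R=charlie -> agree -> charlie
i=4: L=delta R=delta -> agree -> delta
Index 2 -> delta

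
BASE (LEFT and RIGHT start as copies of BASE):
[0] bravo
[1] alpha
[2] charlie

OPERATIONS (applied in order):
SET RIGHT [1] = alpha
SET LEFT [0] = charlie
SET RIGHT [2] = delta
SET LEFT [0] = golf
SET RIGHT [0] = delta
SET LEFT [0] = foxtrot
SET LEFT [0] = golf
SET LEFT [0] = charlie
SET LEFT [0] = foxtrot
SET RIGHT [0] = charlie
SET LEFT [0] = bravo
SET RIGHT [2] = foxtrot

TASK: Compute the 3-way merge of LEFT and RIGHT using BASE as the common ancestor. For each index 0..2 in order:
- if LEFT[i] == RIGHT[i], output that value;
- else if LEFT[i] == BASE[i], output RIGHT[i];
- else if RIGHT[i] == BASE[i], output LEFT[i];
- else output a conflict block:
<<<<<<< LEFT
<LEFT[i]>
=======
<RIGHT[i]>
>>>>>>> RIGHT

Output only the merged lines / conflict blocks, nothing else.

Final LEFT:  [bravo, alpha, charlie]
Final RIGHT: [charlie, alpha, foxtrot]
i=0: L=bravo=BASE, R=charlie -> take RIGHT -> charlie
i=1: L=alpha R=alpha -> agree -> alpha
i=2: L=charlie=BASE, R=foxtrot -> take RIGHT -> foxtrot

Answer: charlie
alpha
foxtrot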